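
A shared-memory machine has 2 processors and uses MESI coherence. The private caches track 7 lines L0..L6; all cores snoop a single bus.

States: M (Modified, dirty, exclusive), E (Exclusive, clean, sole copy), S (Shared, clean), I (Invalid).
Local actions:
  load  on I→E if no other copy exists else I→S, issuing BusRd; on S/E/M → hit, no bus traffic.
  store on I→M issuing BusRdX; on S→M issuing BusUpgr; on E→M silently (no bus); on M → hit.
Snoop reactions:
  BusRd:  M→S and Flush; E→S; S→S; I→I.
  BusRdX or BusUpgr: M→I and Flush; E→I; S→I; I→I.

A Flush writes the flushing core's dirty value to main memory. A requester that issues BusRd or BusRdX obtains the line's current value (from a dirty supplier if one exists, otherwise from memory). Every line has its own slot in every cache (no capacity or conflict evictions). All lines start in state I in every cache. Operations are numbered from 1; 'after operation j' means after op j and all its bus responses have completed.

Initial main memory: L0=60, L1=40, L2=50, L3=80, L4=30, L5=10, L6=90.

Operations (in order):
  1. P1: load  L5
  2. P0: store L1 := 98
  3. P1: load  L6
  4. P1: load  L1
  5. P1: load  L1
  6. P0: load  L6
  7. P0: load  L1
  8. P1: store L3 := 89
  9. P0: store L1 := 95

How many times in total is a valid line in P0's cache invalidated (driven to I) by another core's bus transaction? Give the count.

invalidations = 0

[1] P1: load  L5 | P0:I, P1:E(10) | bus: BusRd
[2] P0: store L1 := 98 | P0:M(98), P1:I | bus: BusRdX
[3] P1: load  L6 | P0:I, P1:E(90) | bus: BusRd
[4] P1: load  L1 | P0:S(98), P1:S(98) | bus: BusRd,Flush
[5] P1: load  L1 | P0:S(98), P1:S(98) | bus: none
[6] P0: load  L6 | P0:S(90), P1:S(90) | bus: BusRd
[7] P0: load  L1 | P0:S(98), P1:S(98) | bus: none
[8] P1: store L3 := 89 | P0:I, P1:M(89) | bus: BusRdX
[9] P0: store L1 := 95 | P0:M(95), P1:I | bus: BusUpgr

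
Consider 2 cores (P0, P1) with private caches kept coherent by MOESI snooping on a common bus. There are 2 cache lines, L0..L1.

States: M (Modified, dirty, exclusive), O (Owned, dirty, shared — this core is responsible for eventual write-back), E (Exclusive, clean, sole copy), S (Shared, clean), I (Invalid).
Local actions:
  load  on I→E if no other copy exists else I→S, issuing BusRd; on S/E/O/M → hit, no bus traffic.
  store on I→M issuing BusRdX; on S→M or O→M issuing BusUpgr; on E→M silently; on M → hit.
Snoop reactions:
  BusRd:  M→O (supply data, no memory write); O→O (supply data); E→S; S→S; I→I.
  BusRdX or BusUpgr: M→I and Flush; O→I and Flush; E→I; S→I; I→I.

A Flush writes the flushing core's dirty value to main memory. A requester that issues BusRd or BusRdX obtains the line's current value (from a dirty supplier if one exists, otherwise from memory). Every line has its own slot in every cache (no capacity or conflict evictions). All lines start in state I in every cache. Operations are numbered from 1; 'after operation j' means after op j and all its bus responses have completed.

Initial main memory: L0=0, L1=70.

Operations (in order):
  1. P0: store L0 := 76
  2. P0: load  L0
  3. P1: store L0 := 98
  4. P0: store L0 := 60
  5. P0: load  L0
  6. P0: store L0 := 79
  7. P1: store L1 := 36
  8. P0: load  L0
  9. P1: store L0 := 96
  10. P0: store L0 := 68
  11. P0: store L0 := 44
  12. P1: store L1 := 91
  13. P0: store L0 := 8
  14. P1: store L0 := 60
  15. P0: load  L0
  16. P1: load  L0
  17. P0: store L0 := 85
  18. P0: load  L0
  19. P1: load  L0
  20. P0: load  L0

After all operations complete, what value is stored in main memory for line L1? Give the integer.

[1] P0: store L0 := 76 | P0:M(76), P1:I | bus: BusRdX
[2] P0: load  L0 | P0:M(76), P1:I | bus: none
[3] P1: store L0 := 98 | P0:I, P1:M(98) | bus: BusRdX,Flush
[4] P0: store L0 := 60 | P0:M(60), P1:I | bus: BusRdX,Flush
[5] P0: load  L0 | P0:M(60), P1:I | bus: none
[6] P0: store L0 := 79 | P0:M(79), P1:I | bus: none
[7] P1: store L1 := 36 | P0:I, P1:M(36) | bus: BusRdX
[8] P0: load  L0 | P0:M(79), P1:I | bus: none
[9] P1: store L0 := 96 | P0:I, P1:M(96) | bus: BusRdX,Flush
[10] P0: store L0 := 68 | P0:M(68), P1:I | bus: BusRdX,Flush
[11] P0: store L0 := 44 | P0:M(44), P1:I | bus: none
[12] P1: store L1 := 91 | P0:I, P1:M(91) | bus: none
[13] P0: store L0 := 8 | P0:M(8), P1:I | bus: none
[14] P1: store L0 := 60 | P0:I, P1:M(60) | bus: BusRdX,Flush
[15] P0: load  L0 | P0:S(60), P1:O(60) | bus: BusRd
[16] P1: load  L0 | P0:S(60), P1:O(60) | bus: none
[17] P0: store L0 := 85 | P0:M(85), P1:I | bus: BusUpgr,Flush
[18] P0: load  L0 | P0:M(85), P1:I | bus: none
[19] P1: load  L0 | P0:O(85), P1:S(85) | bus: BusRd
[20] P0: load  L0 | P0:O(85), P1:S(85) | bus: none

memory[L1] = 70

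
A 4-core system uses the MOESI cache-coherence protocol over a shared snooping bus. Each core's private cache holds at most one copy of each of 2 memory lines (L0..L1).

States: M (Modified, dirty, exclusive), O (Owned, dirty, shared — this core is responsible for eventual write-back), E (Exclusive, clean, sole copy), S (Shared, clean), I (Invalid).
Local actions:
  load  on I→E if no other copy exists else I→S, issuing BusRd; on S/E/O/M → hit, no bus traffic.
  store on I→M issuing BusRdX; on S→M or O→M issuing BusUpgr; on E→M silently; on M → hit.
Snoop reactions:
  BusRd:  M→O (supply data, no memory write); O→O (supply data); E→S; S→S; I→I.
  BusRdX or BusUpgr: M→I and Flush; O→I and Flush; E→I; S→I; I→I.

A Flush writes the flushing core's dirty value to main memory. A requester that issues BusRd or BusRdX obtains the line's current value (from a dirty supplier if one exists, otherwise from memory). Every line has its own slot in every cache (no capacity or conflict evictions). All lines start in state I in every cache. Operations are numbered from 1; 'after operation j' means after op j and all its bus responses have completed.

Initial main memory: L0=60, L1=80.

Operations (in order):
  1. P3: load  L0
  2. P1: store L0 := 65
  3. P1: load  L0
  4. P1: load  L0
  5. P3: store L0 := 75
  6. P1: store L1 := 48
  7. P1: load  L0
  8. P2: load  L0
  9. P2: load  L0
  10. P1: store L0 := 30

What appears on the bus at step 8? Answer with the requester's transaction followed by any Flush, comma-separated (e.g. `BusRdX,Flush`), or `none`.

bus = BusRd

step 1: P3: load  L0  ⟶  IIIE  (L0)  txn=BusRd  M[L0]=60
step 2: P1: store L0 := 65  ⟶  IMII  (L0)  txn=BusRdX  M[L0]=60
step 3: P1: load  L0  ⟶  IMII  (L0)  txn=∅  M[L0]=60
step 4: P1: load  L0  ⟶  IMII  (L0)  txn=∅  M[L0]=60
step 5: P3: store L0 := 75  ⟶  IIIM  (L0)  txn=BusRdX+Flush  M[L0]=65
step 6: P1: store L1 := 48  ⟶  IMII  (L1)  txn=BusRdX  M[L1]=80
step 7: P1: load  L0  ⟶  ISIO  (L0)  txn=BusRd  M[L0]=65
step 8: P2: load  L0  ⟶  ISSO  (L0)  txn=BusRd  M[L0]=65
step 9: P2: load  L0  ⟶  ISSO  (L0)  txn=∅  M[L0]=65
step 10: P1: store L0 := 30  ⟶  IMII  (L0)  txn=BusUpgr+Flush  M[L0]=75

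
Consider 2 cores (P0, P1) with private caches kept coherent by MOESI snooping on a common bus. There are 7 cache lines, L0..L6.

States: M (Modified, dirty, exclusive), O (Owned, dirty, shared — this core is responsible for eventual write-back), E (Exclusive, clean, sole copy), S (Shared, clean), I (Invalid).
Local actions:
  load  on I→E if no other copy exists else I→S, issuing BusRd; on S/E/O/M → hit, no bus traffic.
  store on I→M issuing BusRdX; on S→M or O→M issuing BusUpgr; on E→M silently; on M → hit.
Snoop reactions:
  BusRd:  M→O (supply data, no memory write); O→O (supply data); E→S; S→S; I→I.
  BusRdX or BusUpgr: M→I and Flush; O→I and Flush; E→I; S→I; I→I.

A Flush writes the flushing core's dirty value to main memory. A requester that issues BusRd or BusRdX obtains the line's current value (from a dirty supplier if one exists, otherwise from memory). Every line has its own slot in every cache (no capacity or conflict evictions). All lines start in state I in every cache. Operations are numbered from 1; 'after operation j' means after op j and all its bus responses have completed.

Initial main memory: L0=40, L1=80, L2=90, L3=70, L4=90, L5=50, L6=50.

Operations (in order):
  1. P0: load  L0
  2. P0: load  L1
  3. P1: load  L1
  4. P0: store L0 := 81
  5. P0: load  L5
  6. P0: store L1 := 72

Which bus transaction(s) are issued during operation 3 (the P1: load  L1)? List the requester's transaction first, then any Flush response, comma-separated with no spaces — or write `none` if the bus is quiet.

bus = BusRd

[1] P0: load  L0 | P0:E(40), P1:I | bus: BusRd
[2] P0: load  L1 | P0:E(80), P1:I | bus: BusRd
[3] P1: load  L1 | P0:S(80), P1:S(80) | bus: BusRd
[4] P0: store L0 := 81 | P0:M(81), P1:I | bus: none
[5] P0: load  L5 | P0:E(50), P1:I | bus: BusRd
[6] P0: store L1 := 72 | P0:M(72), P1:I | bus: BusUpgr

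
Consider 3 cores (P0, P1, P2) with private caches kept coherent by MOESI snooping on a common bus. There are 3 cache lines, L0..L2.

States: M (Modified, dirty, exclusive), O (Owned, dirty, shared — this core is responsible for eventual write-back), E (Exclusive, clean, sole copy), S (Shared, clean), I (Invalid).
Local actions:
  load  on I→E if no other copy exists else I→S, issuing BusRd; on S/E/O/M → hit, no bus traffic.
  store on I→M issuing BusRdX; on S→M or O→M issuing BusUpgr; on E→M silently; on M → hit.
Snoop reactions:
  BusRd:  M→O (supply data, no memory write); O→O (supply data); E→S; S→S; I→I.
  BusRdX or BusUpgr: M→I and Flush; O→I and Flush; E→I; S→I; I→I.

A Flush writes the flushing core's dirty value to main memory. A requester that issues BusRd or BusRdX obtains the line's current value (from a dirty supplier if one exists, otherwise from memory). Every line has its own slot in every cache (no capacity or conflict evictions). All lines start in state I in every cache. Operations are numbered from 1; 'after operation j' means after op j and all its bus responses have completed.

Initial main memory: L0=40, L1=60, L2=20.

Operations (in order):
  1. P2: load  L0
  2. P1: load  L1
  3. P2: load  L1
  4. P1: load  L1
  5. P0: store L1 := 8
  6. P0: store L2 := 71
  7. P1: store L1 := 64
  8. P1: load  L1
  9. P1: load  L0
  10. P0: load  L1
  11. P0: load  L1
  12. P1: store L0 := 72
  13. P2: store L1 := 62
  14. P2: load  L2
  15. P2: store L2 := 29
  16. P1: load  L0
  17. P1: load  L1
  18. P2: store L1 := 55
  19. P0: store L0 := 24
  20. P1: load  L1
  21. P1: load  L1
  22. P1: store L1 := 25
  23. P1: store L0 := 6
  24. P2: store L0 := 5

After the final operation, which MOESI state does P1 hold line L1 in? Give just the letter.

step 1: P2: load  L0  ⟶  IIE  (L0)  txn=BusRd  M[L0]=40
step 2: P1: load  L1  ⟶  IEI  (L1)  txn=BusRd  M[L1]=60
step 3: P2: load  L1  ⟶  ISS  (L1)  txn=BusRd  M[L1]=60
step 4: P1: load  L1  ⟶  ISS  (L1)  txn=∅  M[L1]=60
step 5: P0: store L1 := 8  ⟶  MII  (L1)  txn=BusRdX  M[L1]=60
step 6: P0: store L2 := 71  ⟶  MII  (L2)  txn=BusRdX  M[L2]=20
step 7: P1: store L1 := 64  ⟶  IMI  (L1)  txn=BusRdX+Flush  M[L1]=8
step 8: P1: load  L1  ⟶  IMI  (L1)  txn=∅  M[L1]=8
step 9: P1: load  L0  ⟶  ISS  (L0)  txn=BusRd  M[L0]=40
step 10: P0: load  L1  ⟶  SOI  (L1)  txn=BusRd  M[L1]=8
step 11: P0: load  L1  ⟶  SOI  (L1)  txn=∅  M[L1]=8
step 12: P1: store L0 := 72  ⟶  IMI  (L0)  txn=BusUpgr  M[L0]=40
step 13: P2: store L1 := 62  ⟶  IIM  (L1)  txn=BusRdX+Flush  M[L1]=64
step 14: P2: load  L2  ⟶  OIS  (L2)  txn=BusRd  M[L2]=20
step 15: P2: store L2 := 29  ⟶  IIM  (L2)  txn=BusUpgr+Flush  M[L2]=71
step 16: P1: load  L0  ⟶  IMI  (L0)  txn=∅  M[L0]=40
step 17: P1: load  L1  ⟶  ISO  (L1)  txn=BusRd  M[L1]=64
step 18: P2: store L1 := 55  ⟶  IIM  (L1)  txn=BusUpgr  M[L1]=64
step 19: P0: store L0 := 24  ⟶  MII  (L0)  txn=BusRdX+Flush  M[L0]=72
step 20: P1: load  L1  ⟶  ISO  (L1)  txn=BusRd  M[L1]=64
step 21: P1: load  L1  ⟶  ISO  (L1)  txn=∅  M[L1]=64
step 22: P1: store L1 := 25  ⟶  IMI  (L1)  txn=BusUpgr+Flush  M[L1]=55
step 23: P1: store L0 := 6  ⟶  IMI  (L0)  txn=BusRdX+Flush  M[L0]=24
step 24: P2: store L0 := 5  ⟶  IIM  (L0)  txn=BusRdX+Flush  M[L0]=6

state = M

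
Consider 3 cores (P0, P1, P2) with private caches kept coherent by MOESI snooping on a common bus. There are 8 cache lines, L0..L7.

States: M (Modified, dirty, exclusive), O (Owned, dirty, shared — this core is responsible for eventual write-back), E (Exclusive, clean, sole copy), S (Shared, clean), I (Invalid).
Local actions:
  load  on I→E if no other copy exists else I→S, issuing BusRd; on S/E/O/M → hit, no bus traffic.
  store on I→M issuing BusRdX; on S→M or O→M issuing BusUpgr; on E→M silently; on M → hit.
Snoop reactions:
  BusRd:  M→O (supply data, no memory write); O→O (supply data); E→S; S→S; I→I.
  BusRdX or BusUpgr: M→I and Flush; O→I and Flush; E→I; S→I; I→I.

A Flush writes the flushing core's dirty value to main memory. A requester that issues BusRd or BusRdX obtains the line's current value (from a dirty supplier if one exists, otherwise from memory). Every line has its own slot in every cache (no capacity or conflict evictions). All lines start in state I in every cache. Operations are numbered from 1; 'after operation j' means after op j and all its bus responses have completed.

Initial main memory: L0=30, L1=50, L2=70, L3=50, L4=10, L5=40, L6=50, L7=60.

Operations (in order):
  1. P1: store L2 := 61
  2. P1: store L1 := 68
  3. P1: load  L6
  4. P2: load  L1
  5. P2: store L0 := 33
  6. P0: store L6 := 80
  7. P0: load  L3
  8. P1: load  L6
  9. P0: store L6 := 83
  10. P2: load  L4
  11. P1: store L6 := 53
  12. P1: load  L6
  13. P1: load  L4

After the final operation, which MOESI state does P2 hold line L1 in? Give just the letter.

state = S

1. P1: store L2 := 61  bus=[BusRdX]  L2: P0=I P1=M P2=I  mem[L2]=70
2. P1: store L1 := 68  bus=[BusRdX]  L1: P0=I P1=M P2=I  mem[L1]=50
3. P1: load  L6  bus=[BusRd]  L6: P0=I P1=E P2=I  mem[L6]=50
4. P2: load  L1  bus=[BusRd]  L1: P0=I P1=O P2=S  mem[L1]=50
5. P2: store L0 := 33  bus=[BusRdX]  L0: P0=I P1=I P2=M  mem[L0]=30
6. P0: store L6 := 80  bus=[BusRdX]  L6: P0=M P1=I P2=I  mem[L6]=50
7. P0: load  L3  bus=[BusRd]  L3: P0=E P1=I P2=I  mem[L3]=50
8. P1: load  L6  bus=[BusRd]  L6: P0=O P1=S P2=I  mem[L6]=50
9. P0: store L6 := 83  bus=[BusUpgr]  L6: P0=M P1=I P2=I  mem[L6]=50
10. P2: load  L4  bus=[BusRd]  L4: P0=I P1=I P2=E  mem[L4]=10
11. P1: store L6 := 53  bus=[BusRdX,Flush]  L6: P0=I P1=M P2=I  mem[L6]=83
12. P1: load  L6  bus=[-]  L6: P0=I P1=M P2=I  mem[L6]=83
13. P1: load  L4  bus=[BusRd]  L4: P0=I P1=S P2=S  mem[L4]=10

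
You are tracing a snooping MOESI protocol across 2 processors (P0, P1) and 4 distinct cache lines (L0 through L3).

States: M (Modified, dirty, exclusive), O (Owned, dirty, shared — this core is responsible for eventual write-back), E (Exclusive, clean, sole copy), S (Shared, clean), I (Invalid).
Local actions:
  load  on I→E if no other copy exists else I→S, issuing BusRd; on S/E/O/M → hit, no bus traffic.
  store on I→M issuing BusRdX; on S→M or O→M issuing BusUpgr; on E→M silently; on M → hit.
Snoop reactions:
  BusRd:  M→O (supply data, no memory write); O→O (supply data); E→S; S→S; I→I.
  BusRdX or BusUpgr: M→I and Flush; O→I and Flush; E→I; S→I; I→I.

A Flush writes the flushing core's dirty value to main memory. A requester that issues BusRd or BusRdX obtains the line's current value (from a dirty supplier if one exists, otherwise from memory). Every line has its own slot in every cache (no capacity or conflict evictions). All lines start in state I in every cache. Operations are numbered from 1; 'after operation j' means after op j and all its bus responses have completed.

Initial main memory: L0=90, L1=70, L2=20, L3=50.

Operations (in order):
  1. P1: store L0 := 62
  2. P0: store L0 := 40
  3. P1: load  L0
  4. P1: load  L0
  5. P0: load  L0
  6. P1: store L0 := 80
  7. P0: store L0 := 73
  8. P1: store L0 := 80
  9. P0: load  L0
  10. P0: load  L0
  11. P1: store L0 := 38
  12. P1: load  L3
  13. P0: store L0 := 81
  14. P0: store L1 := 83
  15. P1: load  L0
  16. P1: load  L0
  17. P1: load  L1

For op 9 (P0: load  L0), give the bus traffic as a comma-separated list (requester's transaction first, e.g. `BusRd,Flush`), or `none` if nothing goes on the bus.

bus = BusRd

[1] P1: store L0 := 62 | P0:I, P1:M(62) | bus: BusRdX
[2] P0: store L0 := 40 | P0:M(40), P1:I | bus: BusRdX,Flush
[3] P1: load  L0 | P0:O(40), P1:S(40) | bus: BusRd
[4] P1: load  L0 | P0:O(40), P1:S(40) | bus: none
[5] P0: load  L0 | P0:O(40), P1:S(40) | bus: none
[6] P1: store L0 := 80 | P0:I, P1:M(80) | bus: BusUpgr,Flush
[7] P0: store L0 := 73 | P0:M(73), P1:I | bus: BusRdX,Flush
[8] P1: store L0 := 80 | P0:I, P1:M(80) | bus: BusRdX,Flush
[9] P0: load  L0 | P0:S(80), P1:O(80) | bus: BusRd
[10] P0: load  L0 | P0:S(80), P1:O(80) | bus: none
[11] P1: store L0 := 38 | P0:I, P1:M(38) | bus: BusUpgr
[12] P1: load  L3 | P0:I, P1:E(50) | bus: BusRd
[13] P0: store L0 := 81 | P0:M(81), P1:I | bus: BusRdX,Flush
[14] P0: store L1 := 83 | P0:M(83), P1:I | bus: BusRdX
[15] P1: load  L0 | P0:O(81), P1:S(81) | bus: BusRd
[16] P1: load  L0 | P0:O(81), P1:S(81) | bus: none
[17] P1: load  L1 | P0:O(83), P1:S(83) | bus: BusRd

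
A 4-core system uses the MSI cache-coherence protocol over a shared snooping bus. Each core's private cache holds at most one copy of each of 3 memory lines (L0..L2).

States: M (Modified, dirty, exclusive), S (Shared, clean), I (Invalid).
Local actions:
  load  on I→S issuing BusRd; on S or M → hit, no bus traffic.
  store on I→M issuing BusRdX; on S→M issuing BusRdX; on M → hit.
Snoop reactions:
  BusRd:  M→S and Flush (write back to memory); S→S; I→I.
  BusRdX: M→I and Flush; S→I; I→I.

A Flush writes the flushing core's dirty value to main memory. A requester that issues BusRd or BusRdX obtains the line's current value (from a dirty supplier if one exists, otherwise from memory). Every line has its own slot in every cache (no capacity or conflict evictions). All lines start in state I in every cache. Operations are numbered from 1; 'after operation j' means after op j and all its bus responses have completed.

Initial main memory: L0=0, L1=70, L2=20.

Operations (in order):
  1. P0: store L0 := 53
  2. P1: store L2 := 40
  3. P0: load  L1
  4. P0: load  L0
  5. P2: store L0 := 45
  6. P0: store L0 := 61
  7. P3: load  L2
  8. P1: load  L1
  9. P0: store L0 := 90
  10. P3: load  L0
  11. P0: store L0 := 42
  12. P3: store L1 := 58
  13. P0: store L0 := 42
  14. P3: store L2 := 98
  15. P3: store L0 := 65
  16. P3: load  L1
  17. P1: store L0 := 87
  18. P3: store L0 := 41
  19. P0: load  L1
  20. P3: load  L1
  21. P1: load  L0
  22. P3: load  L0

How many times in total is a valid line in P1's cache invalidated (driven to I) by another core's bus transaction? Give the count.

invalidations = 3

  op1 P0: store L0 := 53 → M/I/I/I on L0; bus BusRdX; mem=0
  op2 P1: store L2 := 40 → I/M/I/I on L2; bus BusRdX; mem=20
  op3 P0: load  L1 → S/I/I/I on L1; bus BusRd; mem=70
  op4 P0: load  L0 → M/I/I/I on L0; bus (none); mem=0
  op5 P2: store L0 := 45 → I/I/M/I on L0; bus BusRdX Flush; mem=53
  op6 P0: store L0 := 61 → M/I/I/I on L0; bus BusRdX Flush; mem=45
  op7 P3: load  L2 → I/S/I/S on L2; bus BusRd Flush; mem=40
  op8 P1: load  L1 → S/S/I/I on L1; bus BusRd; mem=70
  op9 P0: store L0 := 90 → M/I/I/I on L0; bus (none); mem=45
  op10 P3: load  L0 → S/I/I/S on L0; bus BusRd Flush; mem=90
  op11 P0: store L0 := 42 → M/I/I/I on L0; bus BusRdX; mem=90
  op12 P3: store L1 := 58 → I/I/I/M on L1; bus BusRdX; mem=70
  op13 P0: store L0 := 42 → M/I/I/I on L0; bus (none); mem=90
  op14 P3: store L2 := 98 → I/I/I/M on L2; bus BusRdX; mem=40
  op15 P3: store L0 := 65 → I/I/I/M on L0; bus BusRdX Flush; mem=42
  op16 P3: load  L1 → I/I/I/M on L1; bus (none); mem=70
  op17 P1: store L0 := 87 → I/M/I/I on L0; bus BusRdX Flush; mem=65
  op18 P3: store L0 := 41 → I/I/I/M on L0; bus BusRdX Flush; mem=87
  op19 P0: load  L1 → S/I/I/S on L1; bus BusRd Flush; mem=58
  op20 P3: load  L1 → S/I/I/S on L1; bus (none); mem=58
  op21 P1: load  L0 → I/S/I/S on L0; bus BusRd Flush; mem=41
  op22 P3: load  L0 → I/S/I/S on L0; bus (none); mem=41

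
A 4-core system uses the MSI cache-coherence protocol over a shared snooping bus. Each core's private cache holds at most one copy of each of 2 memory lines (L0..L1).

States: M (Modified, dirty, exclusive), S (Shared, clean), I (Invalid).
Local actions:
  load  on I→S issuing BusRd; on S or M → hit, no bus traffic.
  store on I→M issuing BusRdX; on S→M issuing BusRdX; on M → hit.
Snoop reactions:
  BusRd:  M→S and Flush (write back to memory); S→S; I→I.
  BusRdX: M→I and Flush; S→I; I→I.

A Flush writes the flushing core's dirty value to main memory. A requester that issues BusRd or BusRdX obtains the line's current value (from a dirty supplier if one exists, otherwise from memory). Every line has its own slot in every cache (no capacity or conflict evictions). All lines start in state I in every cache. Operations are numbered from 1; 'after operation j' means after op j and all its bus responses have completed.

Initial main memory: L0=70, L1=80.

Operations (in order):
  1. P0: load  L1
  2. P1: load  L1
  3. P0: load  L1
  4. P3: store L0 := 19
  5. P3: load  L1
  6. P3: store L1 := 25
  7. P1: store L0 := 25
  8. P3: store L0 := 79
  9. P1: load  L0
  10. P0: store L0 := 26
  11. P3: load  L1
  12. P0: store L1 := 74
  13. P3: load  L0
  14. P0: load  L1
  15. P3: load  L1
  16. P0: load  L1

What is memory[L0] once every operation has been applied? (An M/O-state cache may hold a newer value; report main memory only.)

step 1: P0: load  L1  ⟶  SIII  (L1)  txn=BusRd  M[L1]=80
step 2: P1: load  L1  ⟶  SSII  (L1)  txn=BusRd  M[L1]=80
step 3: P0: load  L1  ⟶  SSII  (L1)  txn=∅  M[L1]=80
step 4: P3: store L0 := 19  ⟶  IIIM  (L0)  txn=BusRdX  M[L0]=70
step 5: P3: load  L1  ⟶  SSIS  (L1)  txn=BusRd  M[L1]=80
step 6: P3: store L1 := 25  ⟶  IIIM  (L1)  txn=BusRdX  M[L1]=80
step 7: P1: store L0 := 25  ⟶  IMII  (L0)  txn=BusRdX+Flush  M[L0]=19
step 8: P3: store L0 := 79  ⟶  IIIM  (L0)  txn=BusRdX+Flush  M[L0]=25
step 9: P1: load  L0  ⟶  ISIS  (L0)  txn=BusRd+Flush  M[L0]=79
step 10: P0: store L0 := 26  ⟶  MIII  (L0)  txn=BusRdX  M[L0]=79
step 11: P3: load  L1  ⟶  IIIM  (L1)  txn=∅  M[L1]=80
step 12: P0: store L1 := 74  ⟶  MIII  (L1)  txn=BusRdX+Flush  M[L1]=25
step 13: P3: load  L0  ⟶  SIIS  (L0)  txn=BusRd+Flush  M[L0]=26
step 14: P0: load  L1  ⟶  MIII  (L1)  txn=∅  M[L1]=25
step 15: P3: load  L1  ⟶  SIIS  (L1)  txn=BusRd+Flush  M[L1]=74
step 16: P0: load  L1  ⟶  SIIS  (L1)  txn=∅  M[L1]=74

memory[L0] = 26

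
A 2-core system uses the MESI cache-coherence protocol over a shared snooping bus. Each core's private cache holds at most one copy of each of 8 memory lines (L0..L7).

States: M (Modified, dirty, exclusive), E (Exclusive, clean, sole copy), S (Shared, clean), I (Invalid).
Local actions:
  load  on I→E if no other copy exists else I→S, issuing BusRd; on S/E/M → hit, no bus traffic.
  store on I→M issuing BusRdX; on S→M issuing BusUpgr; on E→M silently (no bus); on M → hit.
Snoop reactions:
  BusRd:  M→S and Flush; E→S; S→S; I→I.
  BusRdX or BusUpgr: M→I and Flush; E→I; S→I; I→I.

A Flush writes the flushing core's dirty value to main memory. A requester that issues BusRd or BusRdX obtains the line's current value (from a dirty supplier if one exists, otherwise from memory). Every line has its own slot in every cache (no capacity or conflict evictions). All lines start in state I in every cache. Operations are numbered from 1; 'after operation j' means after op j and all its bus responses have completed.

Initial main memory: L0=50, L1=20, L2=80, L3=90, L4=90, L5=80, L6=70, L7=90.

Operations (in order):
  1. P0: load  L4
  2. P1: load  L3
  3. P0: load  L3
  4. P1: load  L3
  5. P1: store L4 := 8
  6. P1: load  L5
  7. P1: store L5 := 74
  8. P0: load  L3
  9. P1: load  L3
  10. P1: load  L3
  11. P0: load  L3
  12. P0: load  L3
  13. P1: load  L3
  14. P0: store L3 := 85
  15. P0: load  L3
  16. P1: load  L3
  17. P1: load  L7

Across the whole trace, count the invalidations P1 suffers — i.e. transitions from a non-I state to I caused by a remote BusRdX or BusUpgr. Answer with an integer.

invalidations = 1

1. P0: load  L4  bus=[BusRd]  L4: P0=E P1=I  mem[L4]=90
2. P1: load  L3  bus=[BusRd]  L3: P0=I P1=E  mem[L3]=90
3. P0: load  L3  bus=[BusRd]  L3: P0=S P1=S  mem[L3]=90
4. P1: load  L3  bus=[-]  L3: P0=S P1=S  mem[L3]=90
5. P1: store L4 := 8  bus=[BusRdX]  L4: P0=I P1=M  mem[L4]=90
6. P1: load  L5  bus=[BusRd]  L5: P0=I P1=E  mem[L5]=80
7. P1: store L5 := 74  bus=[-]  L5: P0=I P1=M  mem[L5]=80
8. P0: load  L3  bus=[-]  L3: P0=S P1=S  mem[L3]=90
9. P1: load  L3  bus=[-]  L3: P0=S P1=S  mem[L3]=90
10. P1: load  L3  bus=[-]  L3: P0=S P1=S  mem[L3]=90
11. P0: load  L3  bus=[-]  L3: P0=S P1=S  mem[L3]=90
12. P0: load  L3  bus=[-]  L3: P0=S P1=S  mem[L3]=90
13. P1: load  L3  bus=[-]  L3: P0=S P1=S  mem[L3]=90
14. P0: store L3 := 85  bus=[BusUpgr]  L3: P0=M P1=I  mem[L3]=90
15. P0: load  L3  bus=[-]  L3: P0=M P1=I  mem[L3]=90
16. P1: load  L3  bus=[BusRd,Flush]  L3: P0=S P1=S  mem[L3]=85
17. P1: load  L7  bus=[BusRd]  L7: P0=I P1=E  mem[L7]=90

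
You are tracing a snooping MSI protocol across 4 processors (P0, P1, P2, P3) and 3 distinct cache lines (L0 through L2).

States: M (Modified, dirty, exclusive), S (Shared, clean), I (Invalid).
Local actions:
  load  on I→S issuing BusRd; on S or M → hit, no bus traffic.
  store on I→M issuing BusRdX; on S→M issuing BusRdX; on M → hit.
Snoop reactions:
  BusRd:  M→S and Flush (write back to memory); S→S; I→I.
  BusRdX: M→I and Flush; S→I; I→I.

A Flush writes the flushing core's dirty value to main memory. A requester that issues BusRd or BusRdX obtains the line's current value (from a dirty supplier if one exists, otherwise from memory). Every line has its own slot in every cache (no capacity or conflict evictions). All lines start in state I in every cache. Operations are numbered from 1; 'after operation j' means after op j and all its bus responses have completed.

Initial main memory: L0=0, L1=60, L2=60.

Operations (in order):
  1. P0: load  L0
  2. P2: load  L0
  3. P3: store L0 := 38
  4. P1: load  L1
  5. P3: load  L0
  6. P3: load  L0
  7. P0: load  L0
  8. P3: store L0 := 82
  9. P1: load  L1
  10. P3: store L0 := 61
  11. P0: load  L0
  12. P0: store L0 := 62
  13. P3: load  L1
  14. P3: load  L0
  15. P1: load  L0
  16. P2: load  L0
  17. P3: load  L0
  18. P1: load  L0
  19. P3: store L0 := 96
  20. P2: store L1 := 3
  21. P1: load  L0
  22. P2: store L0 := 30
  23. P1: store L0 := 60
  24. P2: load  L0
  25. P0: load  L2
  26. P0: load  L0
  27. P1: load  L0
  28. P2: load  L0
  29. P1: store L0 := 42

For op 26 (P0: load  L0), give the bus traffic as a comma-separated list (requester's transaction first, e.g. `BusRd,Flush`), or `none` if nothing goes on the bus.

step 1: P0: load  L0  ⟶  SIII  (L0)  txn=BusRd  M[L0]=0
step 2: P2: load  L0  ⟶  SISI  (L0)  txn=BusRd  M[L0]=0
step 3: P3: store L0 := 38  ⟶  IIIM  (L0)  txn=BusRdX  M[L0]=0
step 4: P1: load  L1  ⟶  ISII  (L1)  txn=BusRd  M[L1]=60
step 5: P3: load  L0  ⟶  IIIM  (L0)  txn=∅  M[L0]=0
step 6: P3: load  L0  ⟶  IIIM  (L0)  txn=∅  M[L0]=0
step 7: P0: load  L0  ⟶  SIIS  (L0)  txn=BusRd+Flush  M[L0]=38
step 8: P3: store L0 := 82  ⟶  IIIM  (L0)  txn=BusRdX  M[L0]=38
step 9: P1: load  L1  ⟶  ISII  (L1)  txn=∅  M[L1]=60
step 10: P3: store L0 := 61  ⟶  IIIM  (L0)  txn=∅  M[L0]=38
step 11: P0: load  L0  ⟶  SIIS  (L0)  txn=BusRd+Flush  M[L0]=61
step 12: P0: store L0 := 62  ⟶  MIII  (L0)  txn=BusRdX  M[L0]=61
step 13: P3: load  L1  ⟶  ISIS  (L1)  txn=BusRd  M[L1]=60
step 14: P3: load  L0  ⟶  SIIS  (L0)  txn=BusRd+Flush  M[L0]=62
step 15: P1: load  L0  ⟶  SSIS  (L0)  txn=BusRd  M[L0]=62
step 16: P2: load  L0  ⟶  SSSS  (L0)  txn=BusRd  M[L0]=62
step 17: P3: load  L0  ⟶  SSSS  (L0)  txn=∅  M[L0]=62
step 18: P1: load  L0  ⟶  SSSS  (L0)  txn=∅  M[L0]=62
step 19: P3: store L0 := 96  ⟶  IIIM  (L0)  txn=BusRdX  M[L0]=62
step 20: P2: store L1 := 3  ⟶  IIMI  (L1)  txn=BusRdX  M[L1]=60
step 21: P1: load  L0  ⟶  ISIS  (L0)  txn=BusRd+Flush  M[L0]=96
step 22: P2: store L0 := 30  ⟶  IIMI  (L0)  txn=BusRdX  M[L0]=96
step 23: P1: store L0 := 60  ⟶  IMII  (L0)  txn=BusRdX+Flush  M[L0]=30
step 24: P2: load  L0  ⟶  ISSI  (L0)  txn=BusRd+Flush  M[L0]=60
step 25: P0: load  L2  ⟶  SIII  (L2)  txn=BusRd  M[L2]=60
step 26: P0: load  L0  ⟶  SSSI  (L0)  txn=BusRd  M[L0]=60
step 27: P1: load  L0  ⟶  SSSI  (L0)  txn=∅  M[L0]=60
step 28: P2: load  L0  ⟶  SSSI  (L0)  txn=∅  M[L0]=60
step 29: P1: store L0 := 42  ⟶  IMII  (L0)  txn=BusRdX  M[L0]=60

bus = BusRd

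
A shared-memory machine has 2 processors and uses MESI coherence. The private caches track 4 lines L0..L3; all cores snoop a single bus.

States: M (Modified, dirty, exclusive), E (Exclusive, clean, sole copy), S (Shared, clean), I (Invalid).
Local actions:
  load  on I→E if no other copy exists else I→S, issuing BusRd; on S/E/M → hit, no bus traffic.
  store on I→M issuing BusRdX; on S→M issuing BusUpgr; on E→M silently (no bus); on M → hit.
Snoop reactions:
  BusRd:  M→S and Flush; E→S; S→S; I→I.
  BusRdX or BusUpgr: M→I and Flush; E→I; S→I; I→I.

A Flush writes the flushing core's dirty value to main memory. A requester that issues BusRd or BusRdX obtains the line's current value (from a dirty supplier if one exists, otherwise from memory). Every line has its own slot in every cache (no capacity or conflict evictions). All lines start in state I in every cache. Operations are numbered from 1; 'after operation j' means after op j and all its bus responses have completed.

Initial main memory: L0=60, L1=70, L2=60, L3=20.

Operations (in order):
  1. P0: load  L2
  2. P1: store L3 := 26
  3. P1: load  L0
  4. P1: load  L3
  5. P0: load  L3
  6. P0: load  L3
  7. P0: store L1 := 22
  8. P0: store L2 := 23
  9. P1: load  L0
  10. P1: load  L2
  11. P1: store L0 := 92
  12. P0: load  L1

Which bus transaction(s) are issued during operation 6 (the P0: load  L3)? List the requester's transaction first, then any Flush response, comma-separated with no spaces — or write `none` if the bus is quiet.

bus = none

[1] P0: load  L2 | P0:E(60), P1:I | bus: BusRd
[2] P1: store L3 := 26 | P0:I, P1:M(26) | bus: BusRdX
[3] P1: load  L0 | P0:I, P1:E(60) | bus: BusRd
[4] P1: load  L3 | P0:I, P1:M(26) | bus: none
[5] P0: load  L3 | P0:S(26), P1:S(26) | bus: BusRd,Flush
[6] P0: load  L3 | P0:S(26), P1:S(26) | bus: none
[7] P0: store L1 := 22 | P0:M(22), P1:I | bus: BusRdX
[8] P0: store L2 := 23 | P0:M(23), P1:I | bus: none
[9] P1: load  L0 | P0:I, P1:E(60) | bus: none
[10] P1: load  L2 | P0:S(23), P1:S(23) | bus: BusRd,Flush
[11] P1: store L0 := 92 | P0:I, P1:M(92) | bus: none
[12] P0: load  L1 | P0:M(22), P1:I | bus: none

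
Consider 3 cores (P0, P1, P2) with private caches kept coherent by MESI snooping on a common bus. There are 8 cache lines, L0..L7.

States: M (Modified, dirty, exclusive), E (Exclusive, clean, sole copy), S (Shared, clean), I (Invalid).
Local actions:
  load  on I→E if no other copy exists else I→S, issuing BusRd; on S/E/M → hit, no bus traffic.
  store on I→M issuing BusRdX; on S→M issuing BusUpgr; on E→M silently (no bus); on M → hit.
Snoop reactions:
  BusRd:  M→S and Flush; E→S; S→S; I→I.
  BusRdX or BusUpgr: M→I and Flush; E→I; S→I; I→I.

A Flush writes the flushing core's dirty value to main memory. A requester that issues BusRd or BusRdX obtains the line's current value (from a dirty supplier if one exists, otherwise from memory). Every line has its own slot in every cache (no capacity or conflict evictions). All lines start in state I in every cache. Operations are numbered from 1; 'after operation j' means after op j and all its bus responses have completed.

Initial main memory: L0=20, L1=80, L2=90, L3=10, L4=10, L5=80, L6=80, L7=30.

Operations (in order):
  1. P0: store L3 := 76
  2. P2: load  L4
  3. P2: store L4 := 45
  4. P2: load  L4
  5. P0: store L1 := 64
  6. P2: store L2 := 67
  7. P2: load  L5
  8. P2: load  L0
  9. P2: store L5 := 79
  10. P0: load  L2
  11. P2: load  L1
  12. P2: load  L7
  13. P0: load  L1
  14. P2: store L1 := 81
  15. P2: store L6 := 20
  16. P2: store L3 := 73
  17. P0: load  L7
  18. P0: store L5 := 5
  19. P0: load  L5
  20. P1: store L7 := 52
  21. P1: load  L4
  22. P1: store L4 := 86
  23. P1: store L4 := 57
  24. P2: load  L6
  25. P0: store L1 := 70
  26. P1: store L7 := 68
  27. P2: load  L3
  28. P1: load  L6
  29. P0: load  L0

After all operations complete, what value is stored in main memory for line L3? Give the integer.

  op1 P0: store L3 := 76 → M/I/I on L3; bus BusRdX; mem=10
  op2 P2: load  L4 → I/I/E on L4; bus BusRd; mem=10
  op3 P2: store L4 := 45 → I/I/M on L4; bus (none); mem=10
  op4 P2: load  L4 → I/I/M on L4; bus (none); mem=10
  op5 P0: store L1 := 64 → M/I/I on L1; bus BusRdX; mem=80
  op6 P2: store L2 := 67 → I/I/M on L2; bus BusRdX; mem=90
  op7 P2: load  L5 → I/I/E on L5; bus BusRd; mem=80
  op8 P2: load  L0 → I/I/E on L0; bus BusRd; mem=20
  op9 P2: store L5 := 79 → I/I/M on L5; bus (none); mem=80
  op10 P0: load  L2 → S/I/S on L2; bus BusRd Flush; mem=67
  op11 P2: load  L1 → S/I/S on L1; bus BusRd Flush; mem=64
  op12 P2: load  L7 → I/I/E on L7; bus BusRd; mem=30
  op13 P0: load  L1 → S/I/S on L1; bus (none); mem=64
  op14 P2: store L1 := 81 → I/I/M on L1; bus BusUpgr; mem=64
  op15 P2: store L6 := 20 → I/I/M on L6; bus BusRdX; mem=80
  op16 P2: store L3 := 73 → I/I/M on L3; bus BusRdX Flush; mem=76
  op17 P0: load  L7 → S/I/S on L7; bus BusRd; mem=30
  op18 P0: store L5 := 5 → M/I/I on L5; bus BusRdX Flush; mem=79
  op19 P0: load  L5 → M/I/I on L5; bus (none); mem=79
  op20 P1: store L7 := 52 → I/M/I on L7; bus BusRdX; mem=30
  op21 P1: load  L4 → I/S/S on L4; bus BusRd Flush; mem=45
  op22 P1: store L4 := 86 → I/M/I on L4; bus BusUpgr; mem=45
  op23 P1: store L4 := 57 → I/M/I on L4; bus (none); mem=45
  op24 P2: load  L6 → I/I/M on L6; bus (none); mem=80
  op25 P0: store L1 := 70 → M/I/I on L1; bus BusRdX Flush; mem=81
  op26 P1: store L7 := 68 → I/M/I on L7; bus (none); mem=30
  op27 P2: load  L3 → I/I/M on L3; bus (none); mem=76
  op28 P1: load  L6 → I/S/S on L6; bus BusRd Flush; mem=20
  op29 P0: load  L0 → S/I/S on L0; bus BusRd; mem=20

memory[L3] = 76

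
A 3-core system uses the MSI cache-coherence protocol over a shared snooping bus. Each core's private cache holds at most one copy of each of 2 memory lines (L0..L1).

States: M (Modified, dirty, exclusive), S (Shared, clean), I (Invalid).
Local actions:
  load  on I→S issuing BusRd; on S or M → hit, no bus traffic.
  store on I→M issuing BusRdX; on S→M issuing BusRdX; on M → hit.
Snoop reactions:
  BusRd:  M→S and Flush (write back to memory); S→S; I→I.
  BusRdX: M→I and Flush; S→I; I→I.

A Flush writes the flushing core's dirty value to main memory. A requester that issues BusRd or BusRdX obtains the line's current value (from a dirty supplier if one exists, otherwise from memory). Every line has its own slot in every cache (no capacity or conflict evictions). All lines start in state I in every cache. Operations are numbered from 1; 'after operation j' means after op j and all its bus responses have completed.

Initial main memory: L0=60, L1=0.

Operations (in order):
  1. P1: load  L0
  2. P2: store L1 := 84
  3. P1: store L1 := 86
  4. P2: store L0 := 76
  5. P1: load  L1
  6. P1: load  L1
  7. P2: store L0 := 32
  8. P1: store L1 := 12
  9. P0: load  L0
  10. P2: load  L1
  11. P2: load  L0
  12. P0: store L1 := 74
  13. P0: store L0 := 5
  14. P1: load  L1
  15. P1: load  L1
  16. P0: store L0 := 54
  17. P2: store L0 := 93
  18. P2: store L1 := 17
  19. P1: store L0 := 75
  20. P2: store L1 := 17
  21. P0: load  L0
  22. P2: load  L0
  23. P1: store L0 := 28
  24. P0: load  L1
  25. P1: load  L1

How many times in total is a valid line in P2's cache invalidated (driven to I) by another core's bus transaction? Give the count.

invalidations = 5

[1] P1: load  L0 | P0:I, P1:S(60), P2:I | bus: BusRd
[2] P2: store L1 := 84 | P0:I, P1:I, P2:M(84) | bus: BusRdX
[3] P1: store L1 := 86 | P0:I, P1:M(86), P2:I | bus: BusRdX,Flush
[4] P2: store L0 := 76 | P0:I, P1:I, P2:M(76) | bus: BusRdX
[5] P1: load  L1 | P0:I, P1:M(86), P2:I | bus: none
[6] P1: load  L1 | P0:I, P1:M(86), P2:I | bus: none
[7] P2: store L0 := 32 | P0:I, P1:I, P2:M(32) | bus: none
[8] P1: store L1 := 12 | P0:I, P1:M(12), P2:I | bus: none
[9] P0: load  L0 | P0:S(32), P1:I, P2:S(32) | bus: BusRd,Flush
[10] P2: load  L1 | P0:I, P1:S(12), P2:S(12) | bus: BusRd,Flush
[11] P2: load  L0 | P0:S(32), P1:I, P2:S(32) | bus: none
[12] P0: store L1 := 74 | P0:M(74), P1:I, P2:I | bus: BusRdX
[13] P0: store L0 := 5 | P0:M(5), P1:I, P2:I | bus: BusRdX
[14] P1: load  L1 | P0:S(74), P1:S(74), P2:I | bus: BusRd,Flush
[15] P1: load  L1 | P0:S(74), P1:S(74), P2:I | bus: none
[16] P0: store L0 := 54 | P0:M(54), P1:I, P2:I | bus: none
[17] P2: store L0 := 93 | P0:I, P1:I, P2:M(93) | bus: BusRdX,Flush
[18] P2: store L1 := 17 | P0:I, P1:I, P2:M(17) | bus: BusRdX
[19] P1: store L0 := 75 | P0:I, P1:M(75), P2:I | bus: BusRdX,Flush
[20] P2: store L1 := 17 | P0:I, P1:I, P2:M(17) | bus: none
[21] P0: load  L0 | P0:S(75), P1:S(75), P2:I | bus: BusRd,Flush
[22] P2: load  L0 | P0:S(75), P1:S(75), P2:S(75) | bus: BusRd
[23] P1: store L0 := 28 | P0:I, P1:M(28), P2:I | bus: BusRdX
[24] P0: load  L1 | P0:S(17), P1:I, P2:S(17) | bus: BusRd,Flush
[25] P1: load  L1 | P0:S(17), P1:S(17), P2:S(17) | bus: BusRd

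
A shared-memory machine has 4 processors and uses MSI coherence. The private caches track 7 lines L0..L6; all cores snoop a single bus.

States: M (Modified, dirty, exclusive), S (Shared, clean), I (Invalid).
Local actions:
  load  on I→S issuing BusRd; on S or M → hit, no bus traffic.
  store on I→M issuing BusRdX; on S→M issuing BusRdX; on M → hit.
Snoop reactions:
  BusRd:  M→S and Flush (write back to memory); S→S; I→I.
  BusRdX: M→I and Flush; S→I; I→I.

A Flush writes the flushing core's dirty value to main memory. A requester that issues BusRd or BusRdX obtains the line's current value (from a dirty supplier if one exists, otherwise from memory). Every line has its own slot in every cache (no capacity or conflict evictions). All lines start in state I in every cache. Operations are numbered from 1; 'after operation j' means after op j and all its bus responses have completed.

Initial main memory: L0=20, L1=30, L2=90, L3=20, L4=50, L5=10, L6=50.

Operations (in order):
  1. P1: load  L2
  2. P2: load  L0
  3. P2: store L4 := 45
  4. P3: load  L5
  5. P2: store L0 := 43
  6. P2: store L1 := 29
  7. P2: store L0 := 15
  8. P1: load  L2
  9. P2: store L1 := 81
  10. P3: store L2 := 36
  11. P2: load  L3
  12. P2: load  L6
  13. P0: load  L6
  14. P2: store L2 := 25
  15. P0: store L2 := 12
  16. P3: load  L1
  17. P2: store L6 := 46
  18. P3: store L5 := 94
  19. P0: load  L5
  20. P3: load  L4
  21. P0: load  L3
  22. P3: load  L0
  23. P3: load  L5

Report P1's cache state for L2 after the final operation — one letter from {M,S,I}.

state = I

  op1 P1: load  L2 → I/S/I/I on L2; bus BusRd; mem=90
  op2 P2: load  L0 → I/I/S/I on L0; bus BusRd; mem=20
  op3 P2: store L4 := 45 → I/I/M/I on L4; bus BusRdX; mem=50
  op4 P3: load  L5 → I/I/I/S on L5; bus BusRd; mem=10
  op5 P2: store L0 := 43 → I/I/M/I on L0; bus BusRdX; mem=20
  op6 P2: store L1 := 29 → I/I/M/I on L1; bus BusRdX; mem=30
  op7 P2: store L0 := 15 → I/I/M/I on L0; bus (none); mem=20
  op8 P1: load  L2 → I/S/I/I on L2; bus (none); mem=90
  op9 P2: store L1 := 81 → I/I/M/I on L1; bus (none); mem=30
  op10 P3: store L2 := 36 → I/I/I/M on L2; bus BusRdX; mem=90
  op11 P2: load  L3 → I/I/S/I on L3; bus BusRd; mem=20
  op12 P2: load  L6 → I/I/S/I on L6; bus BusRd; mem=50
  op13 P0: load  L6 → S/I/S/I on L6; bus BusRd; mem=50
  op14 P2: store L2 := 25 → I/I/M/I on L2; bus BusRdX Flush; mem=36
  op15 P0: store L2 := 12 → M/I/I/I on L2; bus BusRdX Flush; mem=25
  op16 P3: load  L1 → I/I/S/S on L1; bus BusRd Flush; mem=81
  op17 P2: store L6 := 46 → I/I/M/I on L6; bus BusRdX; mem=50
  op18 P3: store L5 := 94 → I/I/I/M on L5; bus BusRdX; mem=10
  op19 P0: load  L5 → S/I/I/S on L5; bus BusRd Flush; mem=94
  op20 P3: load  L4 → I/I/S/S on L4; bus BusRd Flush; mem=45
  op21 P0: load  L3 → S/I/S/I on L3; bus BusRd; mem=20
  op22 P3: load  L0 → I/I/S/S on L0; bus BusRd Flush; mem=15
  op23 P3: load  L5 → S/I/I/S on L5; bus (none); mem=94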